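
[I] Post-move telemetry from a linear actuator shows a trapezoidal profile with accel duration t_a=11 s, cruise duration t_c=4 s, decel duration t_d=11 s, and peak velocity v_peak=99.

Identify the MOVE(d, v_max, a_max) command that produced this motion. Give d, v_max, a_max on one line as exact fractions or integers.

d=1485 v_max=99 a_max=9

a_max = 99/11 = 9
d_a = ½·99·11 = 1089/2; d_c = 99·4 = 396
d = 2·1089/2 + 396 = 1485
t_c = 4 > 0 → v_max = v_peak = 99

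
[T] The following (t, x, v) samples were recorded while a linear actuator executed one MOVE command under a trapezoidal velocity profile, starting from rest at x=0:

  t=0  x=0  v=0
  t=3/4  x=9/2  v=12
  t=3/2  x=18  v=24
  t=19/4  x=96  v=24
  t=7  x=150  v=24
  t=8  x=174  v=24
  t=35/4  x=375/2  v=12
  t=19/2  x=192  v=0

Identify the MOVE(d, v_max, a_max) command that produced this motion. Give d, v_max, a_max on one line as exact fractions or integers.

final state: t=19/2, x=192, v=0 → d = 192
a_max = (12−0)/(3/4−0) = 16
max v = 24 over t∈[3/2,8] → v_max = 24
check: 24·(3/2+13/2) = 192 ✓

d=192 v_max=24 a_max=16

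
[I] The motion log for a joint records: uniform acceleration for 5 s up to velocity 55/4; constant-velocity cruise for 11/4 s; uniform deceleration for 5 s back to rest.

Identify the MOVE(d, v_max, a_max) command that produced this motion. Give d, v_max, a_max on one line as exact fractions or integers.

a_max = (55/4)/5 = 11/4
d_a = ½·55/4·5 = 275/8; d_c = 55/4·11/4 = 605/16
d = 2·275/8 + 605/16 = 1705/16
t_c = 11/4 > 0 ⇒ limit active, v_max = 55/4

d=1705/16 v_max=55/4 a_max=11/4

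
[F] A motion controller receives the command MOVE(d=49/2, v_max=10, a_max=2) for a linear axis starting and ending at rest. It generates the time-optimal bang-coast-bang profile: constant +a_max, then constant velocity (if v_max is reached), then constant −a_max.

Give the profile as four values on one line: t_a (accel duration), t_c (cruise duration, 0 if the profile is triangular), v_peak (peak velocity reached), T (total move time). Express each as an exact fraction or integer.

(v_max)²/a_max = 10²/2 = 50
49/2 < 50 → triangular
v_peak = √(49/2·2) = √49 = 7
t_a = 7/2; t_c = 0
T = 2·7/2 = 7

t_a=7/2 t_c=0 v_peak=7 T=7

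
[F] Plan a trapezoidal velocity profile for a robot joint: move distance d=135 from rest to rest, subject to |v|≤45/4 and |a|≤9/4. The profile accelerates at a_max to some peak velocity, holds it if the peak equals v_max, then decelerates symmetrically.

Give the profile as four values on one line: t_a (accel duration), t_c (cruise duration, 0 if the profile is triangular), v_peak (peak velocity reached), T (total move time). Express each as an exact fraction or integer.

v_max²/a_max = (45/4)²/(9/4) = 225/4
135 ≥ 225/4 so v_max reached
t_a = (45/4)/(9/4) = 5; v_peak = 45/4
d_cruise = 135 − 225/4 = 315/4; t_c = (315/4)/(45/4) = 7
T = 2·5 + 7 = 17

t_a=5 t_c=7 v_peak=45/4 T=17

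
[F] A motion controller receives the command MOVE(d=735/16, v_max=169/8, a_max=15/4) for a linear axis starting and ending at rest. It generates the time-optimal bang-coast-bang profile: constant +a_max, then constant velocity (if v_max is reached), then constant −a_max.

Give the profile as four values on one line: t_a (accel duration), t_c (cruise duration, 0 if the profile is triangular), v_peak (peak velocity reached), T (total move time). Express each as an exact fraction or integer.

v_max²/a_max = (169/8)²/(15/4) = 28561/240
735/16 < 28561/240 → triangular
v_peak = √(735/16·15/4) = √(11025/64) = 105/8
t_a = (105/8)/(15/4) = 7/2; t_c = 0
T = 2·7/2 = 7

t_a=7/2 t_c=0 v_peak=105/8 T=7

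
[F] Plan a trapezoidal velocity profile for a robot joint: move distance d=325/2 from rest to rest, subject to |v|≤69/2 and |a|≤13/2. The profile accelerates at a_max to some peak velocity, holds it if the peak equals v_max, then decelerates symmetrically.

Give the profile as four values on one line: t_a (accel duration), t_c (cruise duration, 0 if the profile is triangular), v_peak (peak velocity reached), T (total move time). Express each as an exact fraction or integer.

vₘ²/aₘ = (69/2)²/(13/2) = 4761/26
325/2 < 4761/26 → triangular
v_peak = √(325/2·13/2) = √(4225/4) = 65/2
t_a = (65/2)/(13/2) = 5; t_c = 0
T = 2·5 = 10

t_a=5 t_c=0 v_peak=65/2 T=10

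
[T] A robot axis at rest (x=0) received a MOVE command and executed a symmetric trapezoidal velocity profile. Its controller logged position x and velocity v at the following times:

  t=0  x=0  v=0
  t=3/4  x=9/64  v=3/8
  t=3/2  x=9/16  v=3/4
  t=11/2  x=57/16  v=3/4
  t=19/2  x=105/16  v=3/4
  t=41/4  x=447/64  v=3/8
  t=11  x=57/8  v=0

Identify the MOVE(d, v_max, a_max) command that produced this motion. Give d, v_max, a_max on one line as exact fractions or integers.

final state: t=11, x=57/8, v=0 → d = 57/8
a_max = (3/8−0)/(3/4−0) = 1/2
max v = 3/4 over t∈[3/2,19/2] → v_max = 3/4
check: 3/4·(3/2+8) = 57/8 ✓

d=57/8 v_max=3/4 a_max=1/2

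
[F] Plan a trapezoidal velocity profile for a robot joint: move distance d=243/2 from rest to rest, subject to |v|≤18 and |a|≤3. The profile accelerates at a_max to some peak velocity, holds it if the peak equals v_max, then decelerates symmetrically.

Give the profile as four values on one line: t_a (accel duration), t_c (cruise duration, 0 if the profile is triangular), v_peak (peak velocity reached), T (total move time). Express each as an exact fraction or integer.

v_max²/a_max = 18²/3 = 108
243/2 ≥ 108 → trapezoidal
t_a = 18/3 = 6; v_peak = 18
d_cruise = 243/2 − 108 = 27/2; t_c = (27/2)/18 = 3/4
T = 2·6 + 3/4 = 51/4

t_a=6 t_c=3/4 v_peak=18 T=51/4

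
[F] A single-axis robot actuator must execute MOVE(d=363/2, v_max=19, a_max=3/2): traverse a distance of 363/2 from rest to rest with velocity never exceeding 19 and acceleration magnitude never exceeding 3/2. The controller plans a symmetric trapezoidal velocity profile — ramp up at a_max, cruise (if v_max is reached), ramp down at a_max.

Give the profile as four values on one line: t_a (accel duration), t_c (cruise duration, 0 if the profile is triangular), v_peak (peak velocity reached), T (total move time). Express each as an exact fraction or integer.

t_a=11 t_c=0 v_peak=33/2 T=22

vₘ²/aₘ = 19²/(3/2) = 722/3
363/2 < 722/3 so t_c = 0
v_peak = √(363/2·3/2) = √(1089/4) = 33/2
t_a = (33/2)/(3/2) = 11; t_c = 0
T = 2·11 = 22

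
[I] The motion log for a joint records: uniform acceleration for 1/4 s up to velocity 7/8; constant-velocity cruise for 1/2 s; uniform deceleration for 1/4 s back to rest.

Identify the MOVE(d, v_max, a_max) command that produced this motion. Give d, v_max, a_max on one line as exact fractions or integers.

d=21/32 v_max=7/8 a_max=7/2

a_max = (7/8)/(1/4) = 7/2
d_a = ½·7/8·1/4 = 7/64; d_c = 7/8·1/2 = 7/16
d = 2·7/64 + 7/16 = 21/32
t_c = 1/2 > 0 → v_max = v_peak = 7/8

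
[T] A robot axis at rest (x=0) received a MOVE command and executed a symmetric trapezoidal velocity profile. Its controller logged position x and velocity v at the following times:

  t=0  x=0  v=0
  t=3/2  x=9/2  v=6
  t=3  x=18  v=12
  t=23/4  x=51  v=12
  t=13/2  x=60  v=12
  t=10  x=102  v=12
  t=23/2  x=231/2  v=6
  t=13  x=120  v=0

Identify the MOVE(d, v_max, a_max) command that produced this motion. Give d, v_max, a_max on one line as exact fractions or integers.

d=120 v_max=12 a_max=4

final state: t=13, x=120, v=0 → d = 120
a_max = (6−0)/(3/2−0) = 4
max v = 12 over t∈[3,10] → v_max = 12
check: 12·(3+7) = 120 ✓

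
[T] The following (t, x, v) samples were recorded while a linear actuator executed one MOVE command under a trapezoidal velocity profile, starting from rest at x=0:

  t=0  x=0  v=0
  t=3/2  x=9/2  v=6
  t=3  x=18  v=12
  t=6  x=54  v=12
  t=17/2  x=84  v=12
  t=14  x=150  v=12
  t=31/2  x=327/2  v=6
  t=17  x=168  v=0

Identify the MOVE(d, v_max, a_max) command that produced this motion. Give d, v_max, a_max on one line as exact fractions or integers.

final state: t=17, x=168, v=0 → d = 168
a_max = (6−0)/(3/2−0) = 4
max v = 12 over t∈[3,14] → v_max = 12
check: 12·(3+11) = 168 ✓

d=168 v_max=12 a_max=4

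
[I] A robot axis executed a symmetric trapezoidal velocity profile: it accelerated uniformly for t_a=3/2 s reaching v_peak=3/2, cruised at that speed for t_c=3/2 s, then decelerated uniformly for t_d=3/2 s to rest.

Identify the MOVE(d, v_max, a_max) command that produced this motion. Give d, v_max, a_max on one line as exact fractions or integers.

a_max = (3/2)/(3/2) = 1
d_a = ½·3/2·3/2 = 9/8; d_c = 3/2·3/2 = 9/4
d = 2·9/8 + 9/4 = 9/2
t_c = 3/2 > 0 so v_max = 3/2

d=9/2 v_max=3/2 a_max=1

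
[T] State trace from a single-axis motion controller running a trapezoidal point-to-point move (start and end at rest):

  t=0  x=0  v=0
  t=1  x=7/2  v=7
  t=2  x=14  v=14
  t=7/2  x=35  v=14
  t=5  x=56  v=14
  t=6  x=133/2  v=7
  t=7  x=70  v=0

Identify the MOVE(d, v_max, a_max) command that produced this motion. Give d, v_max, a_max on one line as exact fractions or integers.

d=70 v_max=14 a_max=7

final state: t=7, x=70, v=0 → d = 70
a_max = (7−0)/(1−0) = 7
max v = 14 over t∈[2,5] → v_max = 14
check: 14·(2+3) = 70 ✓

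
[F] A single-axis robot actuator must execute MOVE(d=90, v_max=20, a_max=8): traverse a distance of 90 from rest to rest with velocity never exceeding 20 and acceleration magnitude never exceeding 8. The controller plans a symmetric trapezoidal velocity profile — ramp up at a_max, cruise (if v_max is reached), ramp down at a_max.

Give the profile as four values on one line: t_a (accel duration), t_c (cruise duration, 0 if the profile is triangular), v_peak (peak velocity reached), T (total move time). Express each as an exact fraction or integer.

vₘ²/aₘ = 20²/8 = 50
90 ≥ 50 so v_max reached
t_a = 20/8 = 5/2; v_peak = 20
d_cruise = 90 − 50 = 40; t_c = 40/20 = 2
T = 2·5/2 + 2 = 7

t_a=5/2 t_c=2 v_peak=20 T=7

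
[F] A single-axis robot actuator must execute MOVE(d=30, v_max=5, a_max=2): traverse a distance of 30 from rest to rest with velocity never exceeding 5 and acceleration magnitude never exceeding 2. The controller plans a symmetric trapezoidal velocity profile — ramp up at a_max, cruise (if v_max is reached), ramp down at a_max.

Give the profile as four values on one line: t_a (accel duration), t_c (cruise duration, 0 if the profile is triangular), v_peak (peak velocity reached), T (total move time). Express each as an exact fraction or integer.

t_a=5/2 t_c=7/2 v_peak=5 T=17/2

vₘ²/aₘ = 5²/2 = 25/2
30 ≥ 25/2 → trapezoidal
t_a = 5/2; v_peak = 5
d_cruise = 30 − 25/2 = 35/2; t_c = (35/2)/5 = 7/2
T = 2·5/2 + 7/2 = 17/2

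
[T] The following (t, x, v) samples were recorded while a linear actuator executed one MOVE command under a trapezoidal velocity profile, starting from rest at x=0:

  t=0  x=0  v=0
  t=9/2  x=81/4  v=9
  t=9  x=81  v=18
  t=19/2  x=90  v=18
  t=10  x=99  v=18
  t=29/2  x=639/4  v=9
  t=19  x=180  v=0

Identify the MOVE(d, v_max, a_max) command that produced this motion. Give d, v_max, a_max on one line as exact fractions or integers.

d=180 v_max=18 a_max=2

final state: t=19, x=180, v=0 → d = 180
a_max = (9−0)/(9/2−0) = 2
max v = 18 over t∈[9,10] → v_max = 18
check: 18·(9+1) = 180 ✓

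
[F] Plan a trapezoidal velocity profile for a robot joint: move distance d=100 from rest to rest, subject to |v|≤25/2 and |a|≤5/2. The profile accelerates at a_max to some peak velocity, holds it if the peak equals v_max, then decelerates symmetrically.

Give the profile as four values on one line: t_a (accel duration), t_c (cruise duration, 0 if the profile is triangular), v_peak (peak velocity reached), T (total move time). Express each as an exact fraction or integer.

t_a=5 t_c=3 v_peak=25/2 T=13

v_max²/a_max = (25/2)²/(5/2) = 125/2
100 ≥ 125/2 → trapezoidal
t_a = (25/2)/(5/2) = 5; v_peak = 25/2
d_cruise = 100 − 125/2 = 75/2; t_c = (75/2)/(25/2) = 3
T = 2·5 + 3 = 13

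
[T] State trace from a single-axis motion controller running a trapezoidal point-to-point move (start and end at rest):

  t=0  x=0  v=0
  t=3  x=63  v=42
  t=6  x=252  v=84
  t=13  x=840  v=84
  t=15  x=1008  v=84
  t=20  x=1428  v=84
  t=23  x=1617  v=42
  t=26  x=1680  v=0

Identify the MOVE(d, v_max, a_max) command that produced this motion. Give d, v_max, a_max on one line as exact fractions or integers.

d=1680 v_max=84 a_max=14

final state: t=26, x=1680, v=0 → d = 1680
a_max = (42−0)/(3−0) = 14
max v = 84 over t∈[6,20] → v_max = 84
check: 84·(6+14) = 1680 ✓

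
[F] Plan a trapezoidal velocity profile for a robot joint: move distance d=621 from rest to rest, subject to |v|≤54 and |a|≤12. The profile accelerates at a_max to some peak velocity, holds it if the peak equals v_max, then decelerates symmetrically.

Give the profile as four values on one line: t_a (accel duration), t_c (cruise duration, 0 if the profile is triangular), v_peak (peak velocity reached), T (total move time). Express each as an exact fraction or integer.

v_max²/a_max = 54²/12 = 243
621 ≥ 243 → trapezoidal
t_a = 54/12 = 9/2; v_peak = 54
d_cruise = 621 − 243 = 378; t_c = 378/54 = 7
T = 2·9/2 + 7 = 16

t_a=9/2 t_c=7 v_peak=54 T=16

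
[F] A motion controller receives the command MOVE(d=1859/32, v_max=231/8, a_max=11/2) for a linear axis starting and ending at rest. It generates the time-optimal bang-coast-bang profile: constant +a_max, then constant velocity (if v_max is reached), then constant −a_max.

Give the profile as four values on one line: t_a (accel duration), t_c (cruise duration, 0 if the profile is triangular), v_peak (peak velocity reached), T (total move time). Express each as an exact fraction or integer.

t_a=13/4 t_c=0 v_peak=143/8 T=13/2

v_max²/a_max = (231/8)²/(11/2) = 4851/32
1859/32 < 4851/32 so t_c = 0
v_peak = √(1859/32·11/2) = √(20449/64) = 143/8
t_a = (143/8)/(11/2) = 13/4; t_c = 0
T = 2·13/4 = 13/2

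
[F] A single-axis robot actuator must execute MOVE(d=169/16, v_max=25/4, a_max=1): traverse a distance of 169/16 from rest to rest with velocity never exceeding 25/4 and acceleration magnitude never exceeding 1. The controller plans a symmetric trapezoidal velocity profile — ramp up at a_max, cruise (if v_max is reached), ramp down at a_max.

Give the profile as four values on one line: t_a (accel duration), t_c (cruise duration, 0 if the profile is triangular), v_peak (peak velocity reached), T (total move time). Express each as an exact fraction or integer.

t_a=13/4 t_c=0 v_peak=13/4 T=13/2

vₘ²/aₘ = (25/4)²/1 = 625/16
169/16 < 625/16 ⇒ no cruise
v_peak = √(169/16·1) = √(169/16) = 13/4
t_a = (13/4)/1 = 13/4; t_c = 0
T = 2·13/4 = 13/2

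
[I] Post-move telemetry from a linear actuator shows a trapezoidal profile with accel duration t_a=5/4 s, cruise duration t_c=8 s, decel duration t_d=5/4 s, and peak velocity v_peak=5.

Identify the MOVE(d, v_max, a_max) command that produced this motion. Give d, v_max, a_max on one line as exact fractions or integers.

a_max = 5/(5/4) = 4
d_a = ½·5·5/4 = 25/8; d_c = 5·8 = 40
d = 2·25/8 + 40 = 185/4
t_c = 8 > 0 → v_max = v_peak = 5

d=185/4 v_max=5 a_max=4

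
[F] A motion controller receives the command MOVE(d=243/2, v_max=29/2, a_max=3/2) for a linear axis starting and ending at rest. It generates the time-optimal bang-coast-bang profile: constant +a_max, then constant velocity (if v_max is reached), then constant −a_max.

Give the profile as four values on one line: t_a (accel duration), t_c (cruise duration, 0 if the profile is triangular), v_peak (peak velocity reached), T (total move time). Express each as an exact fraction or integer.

(v_max)²/a_max = (29/2)²/(3/2) = 841/6
243/2 < 841/6 so t_c = 0
v_peak = √(243/2·3/2) = √(729/4) = 27/2
t_a = (27/2)/(3/2) = 9; t_c = 0
T = 2·9 = 18

t_a=9 t_c=0 v_peak=27/2 T=18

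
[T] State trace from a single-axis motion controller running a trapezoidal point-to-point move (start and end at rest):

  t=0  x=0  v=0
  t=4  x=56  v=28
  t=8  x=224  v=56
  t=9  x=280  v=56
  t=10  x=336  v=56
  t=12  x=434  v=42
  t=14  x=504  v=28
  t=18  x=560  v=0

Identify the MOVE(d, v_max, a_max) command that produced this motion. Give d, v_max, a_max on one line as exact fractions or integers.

final state: t=18, x=560, v=0 → d = 560
a_max = (28−0)/(4−0) = 7
max v = 56 over t∈[8,10] → v_max = 56
check: 56·(8+2) = 560 ✓

d=560 v_max=56 a_max=7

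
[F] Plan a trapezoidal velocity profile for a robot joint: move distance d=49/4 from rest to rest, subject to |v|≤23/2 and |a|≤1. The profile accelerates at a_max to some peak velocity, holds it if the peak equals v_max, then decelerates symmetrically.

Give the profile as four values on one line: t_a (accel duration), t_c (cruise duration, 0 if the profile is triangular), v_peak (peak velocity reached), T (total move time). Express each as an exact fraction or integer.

v_max²/a_max = (23/2)²/1 = 529/4
49/4 < 529/4 ⇒ no cruise
v_peak = √(49/4·1) = √(49/4) = 7/2
t_a = (7/2)/1 = 7/2; t_c = 0
T = 2·7/2 = 7

t_a=7/2 t_c=0 v_peak=7/2 T=7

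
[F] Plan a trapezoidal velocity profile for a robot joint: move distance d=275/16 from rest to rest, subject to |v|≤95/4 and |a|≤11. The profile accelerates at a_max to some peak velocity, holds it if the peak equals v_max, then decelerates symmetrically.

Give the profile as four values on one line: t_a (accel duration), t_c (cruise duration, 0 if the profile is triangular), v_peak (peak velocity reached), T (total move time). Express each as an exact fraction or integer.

v_max²/a_max = (95/4)²/11 = 9025/176
275/16 < 9025/176 → triangular
v_peak = √(275/16·11) = √(3025/16) = 55/4
t_a = (55/4)/11 = 5/4; t_c = 0
T = 2·5/4 = 5/2

t_a=5/4 t_c=0 v_peak=55/4 T=5/2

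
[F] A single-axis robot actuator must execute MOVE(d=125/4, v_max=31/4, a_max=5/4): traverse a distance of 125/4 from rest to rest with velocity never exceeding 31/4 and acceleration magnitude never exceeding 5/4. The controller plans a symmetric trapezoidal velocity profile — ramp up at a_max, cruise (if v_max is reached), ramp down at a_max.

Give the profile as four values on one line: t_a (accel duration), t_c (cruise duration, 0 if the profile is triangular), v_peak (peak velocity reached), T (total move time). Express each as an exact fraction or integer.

(v_max)²/a_max = (31/4)²/(5/4) = 961/20
125/4 < 961/20 ⇒ no cruise
v_peak = √(125/4·5/4) = √(625/16) = 25/4
t_a = (25/4)/(5/4) = 5; t_c = 0
T = 2·5 = 10

t_a=5 t_c=0 v_peak=25/4 T=10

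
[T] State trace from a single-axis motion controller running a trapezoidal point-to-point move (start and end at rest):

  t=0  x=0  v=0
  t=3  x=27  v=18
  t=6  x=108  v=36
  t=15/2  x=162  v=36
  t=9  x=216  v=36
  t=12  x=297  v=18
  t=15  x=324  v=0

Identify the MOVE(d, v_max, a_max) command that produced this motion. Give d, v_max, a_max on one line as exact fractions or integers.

final state: t=15, x=324, v=0 → d = 324
a_max = (18−0)/(3−0) = 6
max v = 36 over t∈[6,9] → v_max = 36
check: 36·(6+3) = 324 ✓

d=324 v_max=36 a_max=6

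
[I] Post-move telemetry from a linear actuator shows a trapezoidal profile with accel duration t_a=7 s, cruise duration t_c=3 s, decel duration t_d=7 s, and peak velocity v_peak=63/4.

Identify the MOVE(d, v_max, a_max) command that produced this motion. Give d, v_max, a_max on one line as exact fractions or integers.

a_max = (63/4)/7 = 9/4
d_a = ½·63/4·7 = 441/8; d_c = 63/4·3 = 189/4
d = 2·441/8 + 189/4 = 315/2
t_c = 3 > 0 so v_max = 63/4

d=315/2 v_max=63/4 a_max=9/4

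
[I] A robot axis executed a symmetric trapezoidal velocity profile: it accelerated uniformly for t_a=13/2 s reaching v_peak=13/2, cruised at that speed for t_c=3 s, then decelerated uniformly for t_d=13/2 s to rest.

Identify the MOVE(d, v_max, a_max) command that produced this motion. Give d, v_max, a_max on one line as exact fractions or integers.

d=247/4 v_max=13/2 a_max=1

a_max = (13/2)/(13/2) = 1
d_a = ½·13/2·13/2 = 169/8; d_c = 13/2·3 = 39/2
d = 2·169/8 + 39/2 = 247/4
t_c = 3 > 0 → v_max = v_peak = 13/2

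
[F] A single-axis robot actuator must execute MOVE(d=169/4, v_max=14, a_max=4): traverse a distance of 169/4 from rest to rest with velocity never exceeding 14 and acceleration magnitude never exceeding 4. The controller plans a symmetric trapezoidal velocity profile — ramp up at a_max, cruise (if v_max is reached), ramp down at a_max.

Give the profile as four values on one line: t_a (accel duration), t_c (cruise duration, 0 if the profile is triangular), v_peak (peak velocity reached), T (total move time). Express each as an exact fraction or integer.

vₘ²/aₘ = 14²/4 = 49
169/4 < 49 ⇒ no cruise
v_peak = √(169/4·4) = √169 = 13
t_a = 13/4; t_c = 0
T = 2·13/4 = 13/2

t_a=13/4 t_c=0 v_peak=13 T=13/2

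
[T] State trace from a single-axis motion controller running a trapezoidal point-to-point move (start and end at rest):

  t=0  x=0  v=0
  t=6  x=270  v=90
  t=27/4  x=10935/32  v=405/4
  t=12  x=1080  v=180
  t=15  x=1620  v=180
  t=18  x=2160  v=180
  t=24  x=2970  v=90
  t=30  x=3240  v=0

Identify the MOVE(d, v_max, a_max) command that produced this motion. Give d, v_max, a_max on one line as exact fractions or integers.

d=3240 v_max=180 a_max=15

final state: t=30, x=3240, v=0 → d = 3240
a_max = (90−0)/(6−0) = 15
max v = 180 over t∈[12,18] → v_max = 180
check: 180·(12+6) = 3240 ✓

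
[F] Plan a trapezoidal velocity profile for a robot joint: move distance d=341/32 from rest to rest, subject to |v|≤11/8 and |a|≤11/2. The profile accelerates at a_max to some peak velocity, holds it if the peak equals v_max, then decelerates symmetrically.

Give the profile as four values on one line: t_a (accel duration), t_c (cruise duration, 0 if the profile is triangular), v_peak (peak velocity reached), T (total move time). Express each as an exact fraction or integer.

t_a=1/4 t_c=15/2 v_peak=11/8 T=8

v_max²/a_max = (11/8)²/(11/2) = 11/32
341/32 ≥ 11/32 ⇒ cruise phase
t_a = (11/8)/(11/2) = 1/4; v_peak = 11/8
d_cruise = 341/32 − 11/32 = 165/16; t_c = (165/16)/(11/8) = 15/2
T = 2·1/4 + 15/2 = 8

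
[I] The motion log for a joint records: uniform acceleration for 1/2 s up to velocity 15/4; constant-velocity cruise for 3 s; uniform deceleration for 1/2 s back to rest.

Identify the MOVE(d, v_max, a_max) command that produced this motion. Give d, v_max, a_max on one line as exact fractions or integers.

d=105/8 v_max=15/4 a_max=15/2

a_max = (15/4)/(1/2) = 15/2
d_a = ½·15/4·1/2 = 15/16; d_c = 15/4·3 = 45/4
d = 2·15/16 + 45/4 = 105/8
t_c = 3 > 0 ⇒ limit active, v_max = 15/4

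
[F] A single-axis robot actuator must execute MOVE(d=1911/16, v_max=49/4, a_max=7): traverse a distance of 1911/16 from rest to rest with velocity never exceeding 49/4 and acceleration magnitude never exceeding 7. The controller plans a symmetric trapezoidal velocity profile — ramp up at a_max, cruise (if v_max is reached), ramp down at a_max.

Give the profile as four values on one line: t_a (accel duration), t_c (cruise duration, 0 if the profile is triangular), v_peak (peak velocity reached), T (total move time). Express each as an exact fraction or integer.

vₘ²/aₘ = (49/4)²/7 = 343/16
1911/16 ≥ 343/16 so v_max reached
t_a = (49/4)/7 = 7/4; v_peak = 49/4
d_cruise = 1911/16 − 343/16 = 98; t_c = 98/(49/4) = 8
T = 2·7/4 + 8 = 23/2

t_a=7/4 t_c=8 v_peak=49/4 T=23/2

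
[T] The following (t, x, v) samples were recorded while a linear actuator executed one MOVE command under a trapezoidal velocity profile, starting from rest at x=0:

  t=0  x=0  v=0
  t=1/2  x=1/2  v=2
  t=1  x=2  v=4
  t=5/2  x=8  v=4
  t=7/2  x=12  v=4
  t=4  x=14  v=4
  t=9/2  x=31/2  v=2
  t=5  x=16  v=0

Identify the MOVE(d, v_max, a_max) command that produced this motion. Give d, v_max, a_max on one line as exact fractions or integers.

final state: t=5, x=16, v=0 → d = 16
a_max = (2−0)/(1/2−0) = 4
max v = 4 over t∈[1,4] → v_max = 4
check: 4·(1+3) = 16 ✓

d=16 v_max=4 a_max=4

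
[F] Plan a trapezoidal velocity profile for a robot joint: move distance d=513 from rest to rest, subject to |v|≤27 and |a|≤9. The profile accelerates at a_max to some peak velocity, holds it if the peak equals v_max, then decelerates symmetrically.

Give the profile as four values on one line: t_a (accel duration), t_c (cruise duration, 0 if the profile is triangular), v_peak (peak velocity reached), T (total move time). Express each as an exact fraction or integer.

vₘ²/aₘ = 27²/9 = 81
513 ≥ 81 ⇒ cruise phase
t_a = 27/9 = 3; v_peak = 27
d_cruise = 513 − 81 = 432; t_c = 432/27 = 16
T = 2·3 + 16 = 22

t_a=3 t_c=16 v_peak=27 T=22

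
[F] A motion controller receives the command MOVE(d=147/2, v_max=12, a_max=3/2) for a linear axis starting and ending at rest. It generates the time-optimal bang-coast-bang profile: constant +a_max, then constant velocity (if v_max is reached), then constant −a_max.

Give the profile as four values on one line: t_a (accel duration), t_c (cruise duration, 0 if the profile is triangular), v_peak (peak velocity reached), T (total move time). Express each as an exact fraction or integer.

t_a=7 t_c=0 v_peak=21/2 T=14

(v_max)²/a_max = 12²/(3/2) = 96
147/2 < 96 so t_c = 0
v_peak = √(147/2·3/2) = √(441/4) = 21/2
t_a = (21/2)/(3/2) = 7; t_c = 0
T = 2·7 = 14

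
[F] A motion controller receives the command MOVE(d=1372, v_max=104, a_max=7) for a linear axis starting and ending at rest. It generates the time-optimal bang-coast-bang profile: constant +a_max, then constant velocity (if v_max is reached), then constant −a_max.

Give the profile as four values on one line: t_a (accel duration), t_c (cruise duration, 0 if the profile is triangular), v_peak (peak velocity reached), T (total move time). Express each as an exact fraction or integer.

t_a=14 t_c=0 v_peak=98 T=28

v_max²/a_max = 104²/7 = 10816/7
1372 < 10816/7 ⇒ no cruise
v_peak = √(1372·7) = √9604 = 98
t_a = 98/7 = 14; t_c = 0
T = 2·14 = 28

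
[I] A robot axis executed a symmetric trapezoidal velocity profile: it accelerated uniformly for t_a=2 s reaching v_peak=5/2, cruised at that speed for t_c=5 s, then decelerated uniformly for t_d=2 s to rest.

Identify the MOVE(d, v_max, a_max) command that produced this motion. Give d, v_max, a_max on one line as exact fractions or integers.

d=35/2 v_max=5/2 a_max=5/4

a_max = (5/2)/2 = 5/4
d_a = ½·5/2·2 = 5/2; d_c = 5/2·5 = 25/2
d = 2·5/2 + 25/2 = 35/2
t_c = 5 > 0 ⇒ limit active, v_max = 5/2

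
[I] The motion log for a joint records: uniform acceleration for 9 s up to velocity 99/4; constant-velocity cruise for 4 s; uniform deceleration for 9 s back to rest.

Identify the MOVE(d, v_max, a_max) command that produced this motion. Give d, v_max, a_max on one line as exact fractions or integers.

a_max = (99/4)/9 = 11/4
d_a = ½·99/4·9 = 891/8; d_c = 99/4·4 = 99
d = 2·891/8 + 99 = 1287/4
t_c = 4 > 0 ⇒ limit active, v_max = 99/4

d=1287/4 v_max=99/4 a_max=11/4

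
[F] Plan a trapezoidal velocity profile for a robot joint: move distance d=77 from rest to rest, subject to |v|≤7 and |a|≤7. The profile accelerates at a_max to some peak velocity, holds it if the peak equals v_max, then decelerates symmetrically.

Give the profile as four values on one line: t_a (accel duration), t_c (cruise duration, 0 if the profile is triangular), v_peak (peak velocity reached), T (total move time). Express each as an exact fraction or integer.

vₘ²/aₘ = 7²/7 = 7
77 ≥ 7 → trapezoidal
t_a = 7/7 = 1; v_peak = 7
d_cruise = 77 − 7 = 70; t_c = 70/7 = 10
T = 2·1 + 10 = 12

t_a=1 t_c=10 v_peak=7 T=12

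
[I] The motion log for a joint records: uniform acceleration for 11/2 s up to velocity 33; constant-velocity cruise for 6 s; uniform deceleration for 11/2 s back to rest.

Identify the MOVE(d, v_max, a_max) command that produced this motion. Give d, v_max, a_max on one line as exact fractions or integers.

a_max = 33/(11/2) = 6
d_a = ½·33·11/2 = 363/4; d_c = 33·6 = 198
d = 2·363/4 + 198 = 759/2
t_c = 6 > 0 so v_max = 33

d=759/2 v_max=33 a_max=6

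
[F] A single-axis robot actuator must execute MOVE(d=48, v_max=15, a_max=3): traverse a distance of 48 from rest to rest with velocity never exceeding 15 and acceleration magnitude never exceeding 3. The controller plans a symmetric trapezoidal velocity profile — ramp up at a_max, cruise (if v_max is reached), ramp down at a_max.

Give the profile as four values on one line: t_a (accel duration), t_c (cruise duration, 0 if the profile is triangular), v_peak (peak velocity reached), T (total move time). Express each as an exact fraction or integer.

v_max²/a_max = 15²/3 = 75
48 < 75 → triangular
v_peak = √(48·3) = √144 = 12
t_a = 12/3 = 4; t_c = 0
T = 2·4 = 8

t_a=4 t_c=0 v_peak=12 T=8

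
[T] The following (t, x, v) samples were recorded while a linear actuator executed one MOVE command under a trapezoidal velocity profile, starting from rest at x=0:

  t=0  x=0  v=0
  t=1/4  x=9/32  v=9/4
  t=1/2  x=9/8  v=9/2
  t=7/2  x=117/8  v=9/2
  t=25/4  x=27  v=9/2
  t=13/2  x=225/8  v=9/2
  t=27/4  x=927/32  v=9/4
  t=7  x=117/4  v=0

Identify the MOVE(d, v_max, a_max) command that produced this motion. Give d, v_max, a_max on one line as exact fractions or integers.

final state: t=7, x=117/4, v=0 → d = 117/4
a_max = (9/4−0)/(1/4−0) = 9
max v = 9/2 over t∈[1/2,13/2] → v_max = 9/2
check: 9/2·(1/2+6) = 117/4 ✓

d=117/4 v_max=9/2 a_max=9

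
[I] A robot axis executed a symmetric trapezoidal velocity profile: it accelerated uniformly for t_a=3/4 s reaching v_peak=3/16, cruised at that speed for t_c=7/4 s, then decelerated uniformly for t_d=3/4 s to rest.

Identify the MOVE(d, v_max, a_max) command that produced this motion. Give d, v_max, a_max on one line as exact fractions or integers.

a_max = (3/16)/(3/4) = 1/4
d_a = ½·3/16·3/4 = 9/128; d_c = 3/16·7/4 = 21/64
d = 2·9/128 + 21/64 = 15/32
t_c = 7/4 > 0 ⇒ limit active, v_max = 3/16

d=15/32 v_max=3/16 a_max=1/4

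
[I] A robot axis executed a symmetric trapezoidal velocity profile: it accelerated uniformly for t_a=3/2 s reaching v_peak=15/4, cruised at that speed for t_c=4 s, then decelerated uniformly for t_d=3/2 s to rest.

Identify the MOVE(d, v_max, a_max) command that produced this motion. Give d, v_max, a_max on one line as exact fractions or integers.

a_max = (15/4)/(3/2) = 5/2
d_a = ½·15/4·3/2 = 45/16; d_c = 15/4·4 = 15
d = 2·45/16 + 15 = 165/8
t_c = 4 > 0 ⇒ limit active, v_max = 15/4

d=165/8 v_max=15/4 a_max=5/2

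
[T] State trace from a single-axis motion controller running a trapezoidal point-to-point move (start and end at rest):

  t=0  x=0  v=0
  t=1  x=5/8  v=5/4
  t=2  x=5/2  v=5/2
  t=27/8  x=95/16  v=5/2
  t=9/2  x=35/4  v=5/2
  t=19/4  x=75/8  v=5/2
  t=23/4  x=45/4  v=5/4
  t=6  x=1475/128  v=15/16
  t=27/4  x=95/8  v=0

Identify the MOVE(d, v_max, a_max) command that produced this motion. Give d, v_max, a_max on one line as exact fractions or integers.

d=95/8 v_max=5/2 a_max=5/4

final state: t=27/4, x=95/8, v=0 → d = 95/8
a_max = (5/4−0)/(1−0) = 5/4
max v = 5/2 over t∈[2,19/4] → v_max = 5/2
check: 5/2·(2+11/4) = 95/8 ✓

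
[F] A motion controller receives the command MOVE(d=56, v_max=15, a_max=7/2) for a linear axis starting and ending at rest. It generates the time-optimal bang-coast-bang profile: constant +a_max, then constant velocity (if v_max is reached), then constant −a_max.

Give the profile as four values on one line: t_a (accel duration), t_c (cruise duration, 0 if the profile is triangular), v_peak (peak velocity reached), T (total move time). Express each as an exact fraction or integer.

t_a=4 t_c=0 v_peak=14 T=8

v_max²/a_max = 15²/(7/2) = 450/7
56 < 450/7 ⇒ no cruise
v_peak = √(56·7/2) = √196 = 14
t_a = 14/(7/2) = 4; t_c = 0
T = 2·4 = 8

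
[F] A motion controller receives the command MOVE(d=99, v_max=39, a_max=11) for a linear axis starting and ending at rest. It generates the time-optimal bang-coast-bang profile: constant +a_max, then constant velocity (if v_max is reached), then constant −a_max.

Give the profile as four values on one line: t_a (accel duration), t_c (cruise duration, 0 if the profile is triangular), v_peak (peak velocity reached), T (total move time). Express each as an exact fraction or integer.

t_a=3 t_c=0 v_peak=33 T=6

v_max²/a_max = 39²/11 = 1521/11
99 < 1521/11 → triangular
v_peak = √(99·11) = √1089 = 33
t_a = 33/11 = 3; t_c = 0
T = 2·3 = 6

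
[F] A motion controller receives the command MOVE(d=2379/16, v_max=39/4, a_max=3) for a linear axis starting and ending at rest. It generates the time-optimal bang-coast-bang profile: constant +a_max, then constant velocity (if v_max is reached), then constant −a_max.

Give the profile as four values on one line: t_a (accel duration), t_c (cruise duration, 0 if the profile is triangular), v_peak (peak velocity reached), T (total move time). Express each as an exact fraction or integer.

(v_max)²/a_max = (39/4)²/3 = 507/16
2379/16 ≥ 507/16 so v_max reached
t_a = (39/4)/3 = 13/4; v_peak = 39/4
d_cruise = 2379/16 − 507/16 = 117; t_c = 117/(39/4) = 12
T = 2·13/4 + 12 = 37/2

t_a=13/4 t_c=12 v_peak=39/4 T=37/2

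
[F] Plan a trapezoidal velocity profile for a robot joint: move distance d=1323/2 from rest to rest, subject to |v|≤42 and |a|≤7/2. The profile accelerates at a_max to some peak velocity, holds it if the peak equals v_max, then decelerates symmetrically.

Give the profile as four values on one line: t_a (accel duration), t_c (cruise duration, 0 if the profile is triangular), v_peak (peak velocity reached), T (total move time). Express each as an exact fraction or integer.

t_a=12 t_c=15/4 v_peak=42 T=111/4

v_max²/a_max = 42²/(7/2) = 504
1323/2 ≥ 504 so v_max reached
t_a = 42/(7/2) = 12; v_peak = 42
d_cruise = 1323/2 − 504 = 315/2; t_c = (315/2)/42 = 15/4
T = 2·12 + 15/4 = 111/4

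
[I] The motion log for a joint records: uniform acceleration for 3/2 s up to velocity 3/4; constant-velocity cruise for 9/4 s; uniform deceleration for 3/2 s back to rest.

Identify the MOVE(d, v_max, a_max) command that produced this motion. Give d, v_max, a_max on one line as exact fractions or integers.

a_max = (3/4)/(3/2) = 1/2
d_a = ½·3/4·3/2 = 9/16; d_c = 3/4·9/4 = 27/16
d = 2·9/16 + 27/16 = 45/16
t_c = 9/4 > 0 ⇒ limit active, v_max = 3/4

d=45/16 v_max=3/4 a_max=1/2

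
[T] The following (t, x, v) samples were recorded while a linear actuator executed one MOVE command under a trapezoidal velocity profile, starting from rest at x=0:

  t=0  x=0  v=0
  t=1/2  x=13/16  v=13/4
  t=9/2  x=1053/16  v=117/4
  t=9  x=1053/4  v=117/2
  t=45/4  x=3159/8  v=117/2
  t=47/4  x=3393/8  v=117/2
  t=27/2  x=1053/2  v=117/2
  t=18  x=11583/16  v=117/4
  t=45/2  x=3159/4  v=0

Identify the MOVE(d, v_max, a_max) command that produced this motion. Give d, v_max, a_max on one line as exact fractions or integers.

d=3159/4 v_max=117/2 a_max=13/2

final state: t=45/2, x=3159/4, v=0 → d = 3159/4
a_max = (13/4−0)/(1/2−0) = 13/2
max v = 117/2 over t∈[9,27/2] → v_max = 117/2
check: 117/2·(9+9/2) = 3159/4 ✓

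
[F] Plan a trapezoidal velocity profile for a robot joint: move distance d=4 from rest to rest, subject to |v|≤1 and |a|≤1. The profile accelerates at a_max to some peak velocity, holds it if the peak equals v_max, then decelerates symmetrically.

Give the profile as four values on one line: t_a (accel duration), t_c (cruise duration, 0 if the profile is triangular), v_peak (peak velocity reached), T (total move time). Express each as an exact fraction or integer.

v_max²/a_max = 1²/1 = 1
4 ≥ 1 so v_max reached
t_a = 1/1 = 1; v_peak = 1
d_cruise = 4 − 1 = 3; t_c = 3/1 = 3
T = 2·1 + 3 = 5

t_a=1 t_c=3 v_peak=1 T=5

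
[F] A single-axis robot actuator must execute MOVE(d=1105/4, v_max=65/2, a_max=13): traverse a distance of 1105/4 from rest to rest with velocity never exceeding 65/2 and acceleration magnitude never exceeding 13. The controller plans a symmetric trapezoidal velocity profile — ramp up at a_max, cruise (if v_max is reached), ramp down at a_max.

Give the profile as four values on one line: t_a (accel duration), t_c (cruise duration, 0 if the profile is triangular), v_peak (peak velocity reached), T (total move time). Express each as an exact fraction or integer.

(v_max)²/a_max = (65/2)²/13 = 325/4
1105/4 ≥ 325/4 so v_max reached
t_a = (65/2)/13 = 5/2; v_peak = 65/2
d_cruise = 1105/4 − 325/4 = 195; t_c = 195/(65/2) = 6
T = 2·5/2 + 6 = 11

t_a=5/2 t_c=6 v_peak=65/2 T=11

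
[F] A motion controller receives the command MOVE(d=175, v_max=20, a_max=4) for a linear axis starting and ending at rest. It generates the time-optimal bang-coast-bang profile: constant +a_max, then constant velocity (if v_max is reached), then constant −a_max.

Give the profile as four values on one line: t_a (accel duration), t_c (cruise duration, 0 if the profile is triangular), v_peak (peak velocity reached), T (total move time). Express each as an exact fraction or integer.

t_a=5 t_c=15/4 v_peak=20 T=55/4

vₘ²/aₘ = 20²/4 = 100
175 ≥ 100 ⇒ cruise phase
t_a = 20/4 = 5; v_peak = 20
d_cruise = 175 − 100 = 75; t_c = 75/20 = 15/4
T = 2·5 + 15/4 = 55/4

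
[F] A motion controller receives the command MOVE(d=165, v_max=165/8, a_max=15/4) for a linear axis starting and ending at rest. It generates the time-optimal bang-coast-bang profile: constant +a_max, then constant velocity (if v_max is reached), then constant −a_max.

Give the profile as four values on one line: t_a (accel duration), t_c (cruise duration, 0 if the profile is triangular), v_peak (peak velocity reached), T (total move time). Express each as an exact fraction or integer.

vₘ²/aₘ = (165/8)²/(15/4) = 1815/16
165 ≥ 1815/16 ⇒ cruise phase
t_a = (165/8)/(15/4) = 11/2; v_peak = 165/8
d_cruise = 165 − 1815/16 = 825/16; t_c = (825/16)/(165/8) = 5/2
T = 2·11/2 + 5/2 = 27/2

t_a=11/2 t_c=5/2 v_peak=165/8 T=27/2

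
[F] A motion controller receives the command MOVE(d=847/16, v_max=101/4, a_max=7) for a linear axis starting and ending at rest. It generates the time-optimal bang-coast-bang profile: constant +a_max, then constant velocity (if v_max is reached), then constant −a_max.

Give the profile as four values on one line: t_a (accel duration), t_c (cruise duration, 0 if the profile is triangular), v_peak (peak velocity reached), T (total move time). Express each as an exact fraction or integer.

t_a=11/4 t_c=0 v_peak=77/4 T=11/2

(v_max)²/a_max = (101/4)²/7 = 10201/112
847/16 < 10201/112 → triangular
v_peak = √(847/16·7) = √(5929/16) = 77/4
t_a = (77/4)/7 = 11/4; t_c = 0
T = 2·11/4 = 11/2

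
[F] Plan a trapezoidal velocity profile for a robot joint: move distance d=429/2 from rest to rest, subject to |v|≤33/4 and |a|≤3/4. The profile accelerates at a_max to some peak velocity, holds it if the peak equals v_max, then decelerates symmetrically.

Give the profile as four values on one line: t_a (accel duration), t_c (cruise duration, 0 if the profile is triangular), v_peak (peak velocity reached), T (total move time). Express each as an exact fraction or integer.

(v_max)²/a_max = (33/4)²/(3/4) = 363/4
429/2 ≥ 363/4 so v_max reached
t_a = (33/4)/(3/4) = 11; v_peak = 33/4
d_cruise = 429/2 − 363/4 = 495/4; t_c = (495/4)/(33/4) = 15
T = 2·11 + 15 = 37

t_a=11 t_c=15 v_peak=33/4 T=37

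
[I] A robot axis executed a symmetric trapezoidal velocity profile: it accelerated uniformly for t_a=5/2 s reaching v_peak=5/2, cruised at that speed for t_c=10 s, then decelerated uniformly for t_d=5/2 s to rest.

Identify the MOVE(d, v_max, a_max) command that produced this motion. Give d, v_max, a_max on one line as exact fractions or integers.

a_max = (5/2)/(5/2) = 1
d_a = ½·5/2·5/2 = 25/8; d_c = 5/2·10 = 25
d = 2·25/8 + 25 = 125/4
t_c = 10 > 0 → v_max = v_peak = 5/2

d=125/4 v_max=5/2 a_max=1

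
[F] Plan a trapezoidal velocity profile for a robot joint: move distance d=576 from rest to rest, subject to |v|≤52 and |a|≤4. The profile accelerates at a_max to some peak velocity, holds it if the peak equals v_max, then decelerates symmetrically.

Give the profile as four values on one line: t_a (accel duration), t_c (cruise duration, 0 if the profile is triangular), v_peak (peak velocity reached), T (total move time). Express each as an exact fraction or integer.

(v_max)²/a_max = 52²/4 = 676
576 < 676 so t_c = 0
v_peak = √(576·4) = √2304 = 48
t_a = 48/4 = 12; t_c = 0
T = 2·12 = 24

t_a=12 t_c=0 v_peak=48 T=24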